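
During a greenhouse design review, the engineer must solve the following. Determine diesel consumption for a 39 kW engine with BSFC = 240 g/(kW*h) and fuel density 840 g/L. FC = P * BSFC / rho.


FC = P * BSFC / rho_fuel
   = 39 * 240 / 840
   = 9360 / 840
   = 11.14 L/h


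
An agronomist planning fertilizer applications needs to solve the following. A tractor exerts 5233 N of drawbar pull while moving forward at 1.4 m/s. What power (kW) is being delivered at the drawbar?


P = F * v / 1000
  = 5233 * 1.4 / 1000
  = 7326.20 / 1000
  = 7.33 kW


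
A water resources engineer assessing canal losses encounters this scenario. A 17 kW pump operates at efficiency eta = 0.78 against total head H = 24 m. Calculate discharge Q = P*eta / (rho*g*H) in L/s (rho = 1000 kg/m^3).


Q = (P * 1000 * eta) / (rho * g * H)
  = (17 * 1000 * 0.78) / (1000 * 9.81 * 24)
  = 13260 / 235440
  = 0.05632 m^3/s = 56.32 L/s


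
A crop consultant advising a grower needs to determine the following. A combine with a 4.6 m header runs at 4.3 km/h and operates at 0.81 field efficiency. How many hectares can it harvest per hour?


C = w * v * eta_f / 10
  = 4.6 * 4.3 * 0.81 / 10
  = 16.02 / 10
  = 1.60 ha/h


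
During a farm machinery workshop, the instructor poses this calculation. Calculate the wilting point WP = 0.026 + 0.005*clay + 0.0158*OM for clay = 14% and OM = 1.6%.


WP = 0.026 + 0.005*14 + 0.0158*1.6
   = 0.026 + 0.0700 + 0.0253
   = 0.1213


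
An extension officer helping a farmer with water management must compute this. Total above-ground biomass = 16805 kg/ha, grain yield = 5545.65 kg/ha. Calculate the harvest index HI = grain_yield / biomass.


HI = grain_yield / biomass
   = 5545.65 / 16805
   = 0.33


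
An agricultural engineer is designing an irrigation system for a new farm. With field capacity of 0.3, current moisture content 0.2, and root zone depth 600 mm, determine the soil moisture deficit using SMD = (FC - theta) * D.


SMD = (FC - theta) * D
    = (0.3 - 0.2) * 600
    = 0.100 * 600
    = 60 mm


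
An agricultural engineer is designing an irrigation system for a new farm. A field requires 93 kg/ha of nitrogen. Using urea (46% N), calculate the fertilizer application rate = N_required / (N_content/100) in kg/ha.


Rate = N_required / (N_content / 100)
     = 93 / (46 / 100)
     = 93 / 0.46
     = 202.17 kg/ha


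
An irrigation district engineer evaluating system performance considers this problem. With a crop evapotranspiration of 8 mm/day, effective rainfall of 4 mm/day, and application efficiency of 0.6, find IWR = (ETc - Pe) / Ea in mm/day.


IWR = (ETc - Pe) / Ea
    = (8 - 4) / 0.6
    = 4 / 0.6
    = 6.67 mm/day


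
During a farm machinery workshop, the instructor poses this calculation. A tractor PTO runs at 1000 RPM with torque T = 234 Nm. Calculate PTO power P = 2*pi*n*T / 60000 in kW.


P = 2*pi*n*T / 60000
  = 2*pi * 1000 * 234 / 60000
  = 1470265.36 / 60000
  = 24.50 kW


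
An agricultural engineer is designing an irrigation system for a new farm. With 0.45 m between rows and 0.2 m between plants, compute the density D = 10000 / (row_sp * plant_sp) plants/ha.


D = 10000 / (row_sp * plant_sp)
  = 10000 / (0.45 * 0.2)
  = 10000 / 0.0900
  = 111111.11 plants/ha


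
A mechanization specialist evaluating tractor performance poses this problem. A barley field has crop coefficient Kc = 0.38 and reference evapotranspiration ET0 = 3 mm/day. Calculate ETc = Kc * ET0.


ETc = Kc * ET0
    = 0.38 * 3
    = 1.14 mm/day


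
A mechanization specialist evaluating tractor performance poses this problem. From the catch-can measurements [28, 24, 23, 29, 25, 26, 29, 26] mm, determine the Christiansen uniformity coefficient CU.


xbar = 210 / 8 = 26.250
sum|xi - xbar| = 14.500
CU = 100 * (1 - 14.500 / (8 * 26.250))
   = 100 * (1 - 0.0690)
   = 93.10%


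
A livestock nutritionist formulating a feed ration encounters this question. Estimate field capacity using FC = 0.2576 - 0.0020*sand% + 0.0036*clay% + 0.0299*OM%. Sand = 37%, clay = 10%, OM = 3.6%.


FC = 0.2576 - 0.0020*37 + 0.0036*10 + 0.0299*3.6
   = 0.2576 - 0.0740 + 0.0360 + 0.1076
   = 0.3272


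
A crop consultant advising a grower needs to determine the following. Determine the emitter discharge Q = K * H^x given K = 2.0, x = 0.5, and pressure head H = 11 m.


Q = K * H^x
  = 2.0 * 11^0.5
  = 2.0 * 3.3166
  = 6.63 L/h


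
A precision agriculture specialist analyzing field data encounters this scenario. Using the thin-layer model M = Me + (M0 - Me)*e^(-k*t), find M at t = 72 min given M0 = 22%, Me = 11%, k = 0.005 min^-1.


M = Me + (M0 - Me) * e^(-k*t)
  = 11 + (22 - 11) * e^(-0.005*72)
  = 11 + 11 * e^(-0.360)
  = 11 + 11 * 0.69768
  = 11 + 7.6744
  = 18.67%


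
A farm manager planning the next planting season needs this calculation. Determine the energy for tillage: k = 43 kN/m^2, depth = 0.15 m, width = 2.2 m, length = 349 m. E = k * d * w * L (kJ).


E = k * d * w * L
  = 43 * 0.15 * 2.2 * 349
  = 4952.31 kJ


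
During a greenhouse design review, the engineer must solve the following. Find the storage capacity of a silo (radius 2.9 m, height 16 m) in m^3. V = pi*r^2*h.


V = pi * r^2 * h
  = pi * 2.9^2 * 16
  = pi * 8.41 * 16
  = 422.73 m^3


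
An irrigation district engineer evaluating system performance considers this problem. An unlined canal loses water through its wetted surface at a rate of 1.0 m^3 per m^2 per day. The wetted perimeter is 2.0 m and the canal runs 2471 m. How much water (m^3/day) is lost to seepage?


S = C * P * L
  = 1.0 * 2.0 * 2471
  = 4942 m^3/day


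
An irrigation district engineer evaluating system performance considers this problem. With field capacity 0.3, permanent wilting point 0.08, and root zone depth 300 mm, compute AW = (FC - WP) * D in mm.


AW = (FC - WP) * D
   = (0.3 - 0.08) * 300
   = 0.22 * 300
   = 66 mm


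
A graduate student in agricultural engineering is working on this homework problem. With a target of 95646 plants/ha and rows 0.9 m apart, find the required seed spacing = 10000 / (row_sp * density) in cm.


spacing = 10000 / (row_sp * density)
        = 10000 / (0.9 * 95646)
        = 10000 / 86081.40
        = 0.11617 m = 11.62 cm


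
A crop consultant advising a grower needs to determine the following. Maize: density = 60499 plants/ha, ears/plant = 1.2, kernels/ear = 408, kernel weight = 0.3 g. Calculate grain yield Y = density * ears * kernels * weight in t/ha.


Y = density * ears * kernels * kw
  = 60499 * 1.2 * 408 * 0.3 g/ha
  = 8886093.12 g/ha
  = 8886.09 kg/ha = 8.89 t/ha


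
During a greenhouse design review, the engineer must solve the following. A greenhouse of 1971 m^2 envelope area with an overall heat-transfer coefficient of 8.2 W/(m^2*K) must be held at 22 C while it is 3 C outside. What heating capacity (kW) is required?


dT = 22 - (3) = 19 K
Q = U * A * dT
  = 8.2 * 1971 * 19
  = 307081.80 W = 307.08 kW


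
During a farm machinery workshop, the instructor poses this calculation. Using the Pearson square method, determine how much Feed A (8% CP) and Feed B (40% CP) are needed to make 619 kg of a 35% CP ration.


parts_A = CP_b - target = 40 - 35 = 5
parts_B = target - CP_a = 35 - 8 = 27
total_parts = 5 + 27 = 32
Feed A = 619 * 5 / 32 = 96.72 kg
Feed B = 619 * 27 / 32 = 522.28 kg

96.72 kg


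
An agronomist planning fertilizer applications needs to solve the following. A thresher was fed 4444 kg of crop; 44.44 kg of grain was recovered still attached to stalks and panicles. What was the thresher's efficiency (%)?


eta = (total - unthreshed) / total * 100
    = (4444 - 44.44) / 4444 * 100
    = 4399.56 / 4444 * 100
    = 99%


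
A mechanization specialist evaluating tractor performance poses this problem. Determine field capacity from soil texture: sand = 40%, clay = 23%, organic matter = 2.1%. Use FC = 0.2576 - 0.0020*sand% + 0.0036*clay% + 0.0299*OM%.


FC = 0.2576 - 0.0020*40 + 0.0036*23 + 0.0299*2.1
   = 0.2576 - 0.0800 + 0.0828 + 0.0628
   = 0.3232


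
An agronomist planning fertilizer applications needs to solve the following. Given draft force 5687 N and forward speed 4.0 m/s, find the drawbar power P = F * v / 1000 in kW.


P = F * v / 1000
  = 5687 * 4.0 / 1000
  = 22748 / 1000
  = 22.75 kW


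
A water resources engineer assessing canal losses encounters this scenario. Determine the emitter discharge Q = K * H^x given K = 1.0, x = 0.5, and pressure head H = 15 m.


Q = K * H^x
  = 1.0 * 15^0.5
  = 1.0 * 3.8730
  = 3.87 L/h


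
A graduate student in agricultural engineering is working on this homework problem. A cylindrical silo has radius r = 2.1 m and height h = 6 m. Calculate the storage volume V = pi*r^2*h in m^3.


V = pi * r^2 * h
  = pi * 2.1^2 * 6
  = pi * 4.41 * 6
  = 83.13 m^3


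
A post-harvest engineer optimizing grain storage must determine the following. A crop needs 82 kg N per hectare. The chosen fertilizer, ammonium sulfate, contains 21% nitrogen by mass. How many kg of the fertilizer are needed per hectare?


Rate = N_required / (N_content / 100)
     = 82 / (21 / 100)
     = 82 / 0.21
     = 390.48 kg/ha


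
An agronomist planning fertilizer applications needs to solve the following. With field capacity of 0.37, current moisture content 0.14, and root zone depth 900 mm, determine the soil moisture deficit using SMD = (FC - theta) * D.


SMD = (FC - theta) * D
    = (0.37 - 0.14) * 900
    = 0.230 * 900
    = 207 mm


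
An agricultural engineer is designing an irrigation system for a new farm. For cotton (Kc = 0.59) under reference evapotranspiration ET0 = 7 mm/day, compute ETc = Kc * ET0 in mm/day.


ETc = Kc * ET0
    = 0.59 * 7
    = 4.13 mm/day


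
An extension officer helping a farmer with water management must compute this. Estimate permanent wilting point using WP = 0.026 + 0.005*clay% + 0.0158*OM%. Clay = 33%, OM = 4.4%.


WP = 0.026 + 0.005*33 + 0.0158*4.4
   = 0.026 + 0.1650 + 0.0695
   = 0.2605


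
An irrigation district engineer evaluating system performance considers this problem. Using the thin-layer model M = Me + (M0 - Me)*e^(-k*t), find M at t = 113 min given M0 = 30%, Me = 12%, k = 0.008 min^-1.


M = Me + (M0 - Me) * e^(-k*t)
  = 12 + (30 - 12) * e^(-0.008*113)
  = 12 + 18 * e^(-0.904)
  = 12 + 18 * 0.40495
  = 12 + 7.2890
  = 19.29%


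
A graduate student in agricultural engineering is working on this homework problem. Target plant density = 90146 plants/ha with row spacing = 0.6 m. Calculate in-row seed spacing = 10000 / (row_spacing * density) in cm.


spacing = 10000 / (row_sp * density)
        = 10000 / (0.6 * 90146)
        = 10000 / 54087.60
        = 0.18489 m = 18.49 cm


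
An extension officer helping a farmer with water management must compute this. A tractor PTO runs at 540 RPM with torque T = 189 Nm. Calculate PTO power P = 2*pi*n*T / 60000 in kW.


P = 2*pi*n*T / 60000
  = 2*pi * 540 * 189 / 60000
  = 641261.89 / 60000
  = 10.69 kW


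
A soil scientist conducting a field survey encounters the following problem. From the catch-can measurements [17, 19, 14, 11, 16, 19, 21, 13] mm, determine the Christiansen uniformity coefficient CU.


xbar = 130 / 8 = 16.250
sum|xi - xbar| = 22
CU = 100 * (1 - 22 / (8 * 16.250))
   = 100 * (1 - 0.1692)
   = 83.08%


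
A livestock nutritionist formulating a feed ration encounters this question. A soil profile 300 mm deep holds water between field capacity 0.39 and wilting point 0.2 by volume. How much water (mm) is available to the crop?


AW = (FC - WP) * D
   = (0.39 - 0.2) * 300
   = 0.19 * 300
   = 57 mm


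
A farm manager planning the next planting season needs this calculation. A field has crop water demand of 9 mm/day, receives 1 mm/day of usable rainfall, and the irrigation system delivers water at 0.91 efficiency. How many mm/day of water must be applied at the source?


IWR = (ETc - Pe) / Ea
    = (9 - 1) / 0.91
    = 8 / 0.91
    = 8.79 mm/day


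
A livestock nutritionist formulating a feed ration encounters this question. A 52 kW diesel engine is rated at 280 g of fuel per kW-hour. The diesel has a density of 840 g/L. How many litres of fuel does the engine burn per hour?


FC = P * BSFC / rho_fuel
   = 52 * 280 / 840
   = 14560 / 840
   = 17.33 L/h


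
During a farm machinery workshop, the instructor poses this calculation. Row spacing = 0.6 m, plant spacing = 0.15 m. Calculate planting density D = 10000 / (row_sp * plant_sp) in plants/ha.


D = 10000 / (row_sp * plant_sp)
  = 10000 / (0.6 * 0.15)
  = 10000 / 0.0900
  = 111111.11 plants/ha


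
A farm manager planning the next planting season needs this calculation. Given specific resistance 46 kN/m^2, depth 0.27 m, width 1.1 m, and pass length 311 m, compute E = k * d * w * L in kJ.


E = k * d * w * L
  = 46 * 0.27 * 1.1 * 311
  = 4248.88 kJ


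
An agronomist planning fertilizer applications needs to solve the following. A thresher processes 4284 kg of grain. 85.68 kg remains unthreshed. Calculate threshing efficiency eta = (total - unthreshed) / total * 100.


eta = (total - unthreshed) / total * 100
    = (4284 - 85.68) / 4284 * 100
    = 4198.32 / 4284 * 100
    = 98%


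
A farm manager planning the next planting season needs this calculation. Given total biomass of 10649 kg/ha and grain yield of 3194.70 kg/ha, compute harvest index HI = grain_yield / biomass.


HI = grain_yield / biomass
   = 3194.70 / 10649
   = 0.30


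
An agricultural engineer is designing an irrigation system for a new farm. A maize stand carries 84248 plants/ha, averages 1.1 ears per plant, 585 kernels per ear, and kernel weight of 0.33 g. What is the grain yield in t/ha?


Y = density * ears * kernels * kw
  = 84248 * 1.1 * 585 * 0.33 g/ha
  = 17890484.04 g/ha
  = 17890.48 kg/ha = 17.89 t/ha


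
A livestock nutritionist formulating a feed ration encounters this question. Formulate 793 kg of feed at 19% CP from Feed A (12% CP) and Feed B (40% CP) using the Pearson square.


parts_A = CP_b - target = 40 - 19 = 21
parts_B = target - CP_a = 19 - 12 = 7
total_parts = 21 + 7 = 28
Feed A = 793 * 21 / 28 = 594.75 kg
Feed B = 793 * 7 / 28 = 198.25 kg

594.75 kg


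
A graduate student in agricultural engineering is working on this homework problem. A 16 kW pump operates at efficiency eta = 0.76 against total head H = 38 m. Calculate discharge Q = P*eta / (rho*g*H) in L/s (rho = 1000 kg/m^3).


Q = (P * 1000 * eta) / (rho * g * H)
  = (16 * 1000 * 0.76) / (1000 * 9.81 * 38)
  = 12160 / 372780
  = 0.03262 m^3/s = 32.62 L/s


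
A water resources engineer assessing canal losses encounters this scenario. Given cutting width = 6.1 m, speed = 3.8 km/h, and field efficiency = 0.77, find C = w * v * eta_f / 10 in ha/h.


C = w * v * eta_f / 10
  = 6.1 * 3.8 * 0.77 / 10
  = 17.85 / 10
  = 1.78 ha/h


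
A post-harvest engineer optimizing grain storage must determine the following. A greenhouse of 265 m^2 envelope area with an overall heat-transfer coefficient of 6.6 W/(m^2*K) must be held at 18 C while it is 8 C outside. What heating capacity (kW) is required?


dT = 18 - (8) = 10 K
Q = U * A * dT
  = 6.6 * 265 * 10
  = 17490 W = 17.49 kW


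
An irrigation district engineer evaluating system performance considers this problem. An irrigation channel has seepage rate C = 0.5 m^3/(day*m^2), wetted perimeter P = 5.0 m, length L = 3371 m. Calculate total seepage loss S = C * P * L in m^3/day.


S = C * P * L
  = 0.5 * 5.0 * 3371
  = 8427.50 m^3/day


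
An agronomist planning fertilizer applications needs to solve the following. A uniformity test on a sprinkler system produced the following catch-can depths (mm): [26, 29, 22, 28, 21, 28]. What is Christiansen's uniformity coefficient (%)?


xbar = 154 / 6 = 25.667
sum|xi - xbar| = 16.667
CU = 100 * (1 - 16.667 / (6 * 25.667))
   = 100 * (1 - 0.1082)
   = 89.18%


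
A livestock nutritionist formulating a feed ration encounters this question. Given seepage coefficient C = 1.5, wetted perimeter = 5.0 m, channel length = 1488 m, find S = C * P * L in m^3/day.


S = C * P * L
  = 1.5 * 5.0 * 1488
  = 11160 m^3/day


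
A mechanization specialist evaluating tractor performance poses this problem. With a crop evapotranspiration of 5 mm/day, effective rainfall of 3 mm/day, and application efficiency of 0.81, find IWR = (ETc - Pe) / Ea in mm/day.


IWR = (ETc - Pe) / Ea
    = (5 - 3) / 0.81
    = 2 / 0.81
    = 2.47 mm/day


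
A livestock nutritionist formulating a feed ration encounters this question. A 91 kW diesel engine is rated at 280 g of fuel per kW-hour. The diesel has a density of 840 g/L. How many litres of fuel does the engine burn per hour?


FC = P * BSFC / rho_fuel
   = 91 * 280 / 840
   = 25480 / 840
   = 30.33 L/h


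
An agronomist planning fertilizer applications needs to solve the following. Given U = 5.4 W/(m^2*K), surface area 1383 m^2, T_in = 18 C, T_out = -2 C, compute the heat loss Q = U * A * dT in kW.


dT = 18 - (-2) = 20 K
Q = U * A * dT
  = 5.4 * 1383 * 20
  = 149364 W = 149.36 kW


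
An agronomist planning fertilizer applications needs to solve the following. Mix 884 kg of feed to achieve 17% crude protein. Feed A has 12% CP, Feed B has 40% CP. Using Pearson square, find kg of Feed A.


parts_A = CP_b - target = 40 - 17 = 23
parts_B = target - CP_a = 17 - 12 = 5
total_parts = 23 + 5 = 28
Feed A = 884 * 23 / 28 = 726.14 kg
Feed B = 884 * 5 / 28 = 157.86 kg

726.14 kg


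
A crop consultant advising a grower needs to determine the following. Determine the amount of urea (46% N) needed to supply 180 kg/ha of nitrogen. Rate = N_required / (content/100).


Rate = N_required / (N_content / 100)
     = 180 / (46 / 100)
     = 180 / 0.46
     = 391.30 kg/ha


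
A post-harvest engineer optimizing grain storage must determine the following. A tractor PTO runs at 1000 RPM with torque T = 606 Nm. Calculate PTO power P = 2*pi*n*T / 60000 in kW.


P = 2*pi*n*T / 60000
  = 2*pi * 1000 * 606 / 60000
  = 3807610.30 / 60000
  = 63.46 kW


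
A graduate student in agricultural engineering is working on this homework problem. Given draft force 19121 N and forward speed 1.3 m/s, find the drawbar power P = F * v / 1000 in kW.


P = F * v / 1000
  = 19121 * 1.3 / 1000
  = 24857.30 / 1000
  = 24.86 kW


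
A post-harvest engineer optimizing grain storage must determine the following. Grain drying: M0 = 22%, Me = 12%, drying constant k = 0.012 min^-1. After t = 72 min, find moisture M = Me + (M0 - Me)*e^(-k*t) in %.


M = Me + (M0 - Me) * e^(-k*t)
  = 12 + (22 - 12) * e^(-0.012*72)
  = 12 + 10 * e^(-0.864)
  = 12 + 10 * 0.42147
  = 12 + 4.2147
  = 16.21%


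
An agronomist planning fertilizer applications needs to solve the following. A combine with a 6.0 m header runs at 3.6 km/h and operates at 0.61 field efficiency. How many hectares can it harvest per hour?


C = w * v * eta_f / 10
  = 6.0 * 3.6 * 0.61 / 10
  = 13.18 / 10
  = 1.32 ha/h


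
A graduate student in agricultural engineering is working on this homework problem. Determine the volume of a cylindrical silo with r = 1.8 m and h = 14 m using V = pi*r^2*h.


V = pi * r^2 * h
  = pi * 1.8^2 * 14
  = pi * 3.24 * 14
  = 142.50 m^3


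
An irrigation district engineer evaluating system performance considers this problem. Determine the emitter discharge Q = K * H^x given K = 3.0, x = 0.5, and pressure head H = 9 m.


Q = K * H^x
  = 3.0 * 9^0.5
  = 3.0 * 3
  = 9 L/h


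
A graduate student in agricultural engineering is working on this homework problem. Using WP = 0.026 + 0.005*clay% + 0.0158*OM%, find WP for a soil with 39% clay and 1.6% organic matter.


WP = 0.026 + 0.005*39 + 0.0158*1.6
   = 0.026 + 0.1950 + 0.0253
   = 0.2463


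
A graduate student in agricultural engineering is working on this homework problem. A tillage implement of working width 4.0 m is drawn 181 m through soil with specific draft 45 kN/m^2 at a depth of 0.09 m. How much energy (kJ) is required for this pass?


E = k * d * w * L
  = 45 * 0.09 * 4.0 * 181
  = 2932.20 kJ


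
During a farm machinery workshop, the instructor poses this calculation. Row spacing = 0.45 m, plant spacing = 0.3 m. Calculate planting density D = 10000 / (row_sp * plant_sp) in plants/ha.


D = 10000 / (row_sp * plant_sp)
  = 10000 / (0.45 * 0.3)
  = 10000 / 0.1350
  = 74074.07 plants/ha


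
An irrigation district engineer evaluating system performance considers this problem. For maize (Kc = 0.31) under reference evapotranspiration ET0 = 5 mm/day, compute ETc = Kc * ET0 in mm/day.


ETc = Kc * ET0
    = 0.31 * 5
    = 1.55 mm/day


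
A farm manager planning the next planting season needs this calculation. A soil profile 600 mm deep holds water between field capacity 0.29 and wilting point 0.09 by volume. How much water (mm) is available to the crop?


AW = (FC - WP) * D
   = (0.29 - 0.09) * 600
   = 0.20 * 600
   = 120 mm


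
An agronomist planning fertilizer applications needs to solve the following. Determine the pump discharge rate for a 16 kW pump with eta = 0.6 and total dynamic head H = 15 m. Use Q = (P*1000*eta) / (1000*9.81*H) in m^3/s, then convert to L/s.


Q = (P * 1000 * eta) / (rho * g * H)
  = (16 * 1000 * 0.6) / (1000 * 9.81 * 15)
  = 9600 / 147150
  = 0.06524 m^3/s = 65.24 L/s


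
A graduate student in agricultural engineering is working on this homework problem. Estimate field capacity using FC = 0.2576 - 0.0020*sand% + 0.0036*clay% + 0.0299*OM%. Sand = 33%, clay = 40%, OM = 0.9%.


FC = 0.2576 - 0.0020*33 + 0.0036*40 + 0.0299*0.9
   = 0.2576 - 0.0660 + 0.1440 + 0.0269
   = 0.3625


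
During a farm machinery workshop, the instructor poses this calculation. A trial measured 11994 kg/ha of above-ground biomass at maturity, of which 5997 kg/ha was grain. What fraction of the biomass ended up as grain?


HI = grain_yield / biomass
   = 5997 / 11994
   = 0.50


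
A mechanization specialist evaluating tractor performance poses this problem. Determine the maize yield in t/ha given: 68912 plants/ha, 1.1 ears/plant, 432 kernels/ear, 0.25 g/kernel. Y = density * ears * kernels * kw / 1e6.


Y = density * ears * kernels * kw
  = 68912 * 1.1 * 432 * 0.25 g/ha
  = 8186745.60 g/ha
  = 8186.75 kg/ha = 8.19 t/ha


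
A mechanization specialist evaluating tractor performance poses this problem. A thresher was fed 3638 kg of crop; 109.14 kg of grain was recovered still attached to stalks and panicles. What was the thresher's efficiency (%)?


eta = (total - unthreshed) / total * 100
    = (3638 - 109.14) / 3638 * 100
    = 3528.86 / 3638 * 100
    = 97%


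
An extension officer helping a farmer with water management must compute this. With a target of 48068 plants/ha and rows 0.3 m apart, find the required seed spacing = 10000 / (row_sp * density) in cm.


spacing = 10000 / (row_sp * density)
        = 10000 / (0.3 * 48068)
        = 10000 / 14420.40
        = 0.69346 m = 69.35 cm


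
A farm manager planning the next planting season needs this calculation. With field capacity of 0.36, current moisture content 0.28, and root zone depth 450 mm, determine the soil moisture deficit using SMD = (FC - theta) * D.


SMD = (FC - theta) * D
    = (0.36 - 0.28) * 450
    = 0.080 * 450
    = 36 mm


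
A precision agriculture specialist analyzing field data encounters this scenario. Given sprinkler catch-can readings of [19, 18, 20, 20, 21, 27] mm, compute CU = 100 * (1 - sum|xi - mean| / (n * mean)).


xbar = 125 / 6 = 20.833
sum|xi - xbar| = 12.667
CU = 100 * (1 - 12.667 / (6 * 20.833))
   = 100 * (1 - 0.1013)
   = 89.87%


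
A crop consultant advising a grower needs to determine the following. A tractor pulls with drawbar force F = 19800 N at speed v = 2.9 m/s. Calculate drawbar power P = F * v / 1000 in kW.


P = F * v / 1000
  = 19800 * 2.9 / 1000
  = 57420 / 1000
  = 57.42 kW


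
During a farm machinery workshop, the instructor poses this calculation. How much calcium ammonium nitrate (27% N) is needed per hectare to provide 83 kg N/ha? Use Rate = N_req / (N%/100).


Rate = N_required / (N_content / 100)
     = 83 / (27 / 100)
     = 83 / 0.27
     = 307.41 kg/ha


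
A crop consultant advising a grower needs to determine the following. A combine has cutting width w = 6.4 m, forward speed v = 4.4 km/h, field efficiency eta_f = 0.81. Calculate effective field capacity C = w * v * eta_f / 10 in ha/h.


C = w * v * eta_f / 10
  = 6.4 * 4.4 * 0.81 / 10
  = 22.81 / 10
  = 2.28 ha/h


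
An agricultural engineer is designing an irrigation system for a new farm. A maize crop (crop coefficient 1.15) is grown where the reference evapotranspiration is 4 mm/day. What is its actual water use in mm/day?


ETc = Kc * ET0
    = 1.15 * 4
    = 4.60 mm/day


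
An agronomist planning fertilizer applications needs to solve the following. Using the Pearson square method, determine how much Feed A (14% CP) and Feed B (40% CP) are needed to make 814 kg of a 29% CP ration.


parts_A = CP_b - target = 40 - 29 = 11
parts_B = target - CP_a = 29 - 14 = 15
total_parts = 11 + 15 = 26
Feed A = 814 * 11 / 26 = 344.38 kg
Feed B = 814 * 15 / 26 = 469.62 kg

344.38 kg


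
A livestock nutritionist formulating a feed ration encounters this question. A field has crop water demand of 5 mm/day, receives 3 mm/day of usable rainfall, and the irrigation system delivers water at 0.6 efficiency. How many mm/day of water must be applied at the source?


IWR = (ETc - Pe) / Ea
    = (5 - 3) / 0.6
    = 2 / 0.6
    = 3.33 mm/day


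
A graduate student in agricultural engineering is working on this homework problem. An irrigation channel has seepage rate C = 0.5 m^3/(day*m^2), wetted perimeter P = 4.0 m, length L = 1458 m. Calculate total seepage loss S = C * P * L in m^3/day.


S = C * P * L
  = 0.5 * 4.0 * 1458
  = 2916 m^3/day


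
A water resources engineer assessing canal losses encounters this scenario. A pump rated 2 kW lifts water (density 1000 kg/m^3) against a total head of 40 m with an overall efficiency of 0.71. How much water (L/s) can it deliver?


Q = (P * 1000 * eta) / (rho * g * H)
  = (2 * 1000 * 0.71) / (1000 * 9.81 * 40)
  = 1420 / 392400
  = 0.00362 m^3/s = 3.62 L/s


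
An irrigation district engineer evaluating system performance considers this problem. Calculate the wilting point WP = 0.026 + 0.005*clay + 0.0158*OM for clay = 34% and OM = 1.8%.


WP = 0.026 + 0.005*34 + 0.0158*1.8
   = 0.026 + 0.1700 + 0.0284
   = 0.2244


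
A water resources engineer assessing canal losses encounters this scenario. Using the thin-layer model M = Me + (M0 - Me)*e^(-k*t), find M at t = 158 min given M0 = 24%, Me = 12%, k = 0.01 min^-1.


M = Me + (M0 - Me) * e^(-k*t)
  = 12 + (24 - 12) * e^(-0.01*158)
  = 12 + 12 * e^(-1.580)
  = 12 + 12 * 0.20598
  = 12 + 2.4717
  = 14.47%


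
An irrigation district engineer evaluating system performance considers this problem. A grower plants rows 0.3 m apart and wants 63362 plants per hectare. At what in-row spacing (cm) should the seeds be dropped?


spacing = 10000 / (row_sp * density)
        = 10000 / (0.3 * 63362)
        = 10000 / 19008.60
        = 0.52608 m = 52.61 cm


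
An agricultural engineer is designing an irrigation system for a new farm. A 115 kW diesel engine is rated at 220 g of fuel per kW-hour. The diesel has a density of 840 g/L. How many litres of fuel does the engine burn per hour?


FC = P * BSFC / rho_fuel
   = 115 * 220 / 840
   = 25300 / 840
   = 30.12 L/h


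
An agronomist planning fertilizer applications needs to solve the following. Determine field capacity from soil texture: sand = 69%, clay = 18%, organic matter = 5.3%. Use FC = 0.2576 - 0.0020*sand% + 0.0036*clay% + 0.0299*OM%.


FC = 0.2576 - 0.0020*69 + 0.0036*18 + 0.0299*5.3
   = 0.2576 - 0.1380 + 0.0648 + 0.1585
   = 0.3429


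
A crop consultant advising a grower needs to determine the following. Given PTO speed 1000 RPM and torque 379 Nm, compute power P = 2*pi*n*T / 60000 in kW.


P = 2*pi*n*T / 60000
  = 2*pi * 1000 * 379 / 60000
  = 2381327.23 / 60000
  = 39.69 kW


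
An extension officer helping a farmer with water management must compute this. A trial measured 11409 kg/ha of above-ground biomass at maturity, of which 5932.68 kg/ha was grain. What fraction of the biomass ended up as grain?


HI = grain_yield / biomass
   = 5932.68 / 11409
   = 0.52


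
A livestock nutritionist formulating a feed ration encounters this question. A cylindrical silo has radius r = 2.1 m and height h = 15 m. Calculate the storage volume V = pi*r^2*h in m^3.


V = pi * r^2 * h
  = pi * 2.1^2 * 15
  = pi * 4.41 * 15
  = 207.82 m^3


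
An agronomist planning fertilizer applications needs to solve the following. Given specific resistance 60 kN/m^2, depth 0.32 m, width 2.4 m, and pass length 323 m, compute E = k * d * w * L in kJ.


E = k * d * w * L
  = 60 * 0.32 * 2.4 * 323
  = 14883.84 kJ


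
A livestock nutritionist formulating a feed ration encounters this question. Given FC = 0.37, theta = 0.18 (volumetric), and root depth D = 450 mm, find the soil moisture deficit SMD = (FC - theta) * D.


SMD = (FC - theta) * D
    = (0.37 - 0.18) * 450
    = 0.190 * 450
    = 85.50 mm


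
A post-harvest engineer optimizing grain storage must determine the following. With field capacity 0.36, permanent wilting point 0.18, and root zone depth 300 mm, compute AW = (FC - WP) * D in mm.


AW = (FC - WP) * D
   = (0.36 - 0.18) * 300
   = 0.18 * 300
   = 54 mm


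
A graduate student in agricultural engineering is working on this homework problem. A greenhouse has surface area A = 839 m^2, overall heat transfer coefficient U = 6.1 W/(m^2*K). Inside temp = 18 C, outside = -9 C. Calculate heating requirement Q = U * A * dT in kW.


dT = 18 - (-9) = 27 K
Q = U * A * dT
  = 6.1 * 839 * 27
  = 138183.30 W = 138.18 kW


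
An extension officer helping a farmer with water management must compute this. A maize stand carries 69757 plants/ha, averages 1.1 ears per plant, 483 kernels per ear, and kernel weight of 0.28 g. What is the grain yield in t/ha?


Y = density * ears * kernels * kw
  = 69757 * 1.1 * 483 * 0.28 g/ha
  = 10377330.35 g/ha
  = 10377.33 kg/ha = 10.38 t/ha


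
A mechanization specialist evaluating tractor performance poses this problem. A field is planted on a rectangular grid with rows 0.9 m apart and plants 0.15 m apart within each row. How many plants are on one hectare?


D = 10000 / (row_sp * plant_sp)
  = 10000 / (0.9 * 0.15)
  = 10000 / 0.1350
  = 74074.07 plants/ha


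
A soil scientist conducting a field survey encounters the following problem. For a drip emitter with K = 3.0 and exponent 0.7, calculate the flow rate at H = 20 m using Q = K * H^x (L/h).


Q = K * H^x
  = 3.0 * 20^0.7
  = 3.0 * 8.1418
  = 24.43 L/h


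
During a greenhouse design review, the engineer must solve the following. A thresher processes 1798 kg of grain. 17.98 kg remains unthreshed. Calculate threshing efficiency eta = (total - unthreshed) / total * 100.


eta = (total - unthreshed) / total * 100
    = (1798 - 17.98) / 1798 * 100
    = 1780.02 / 1798 * 100
    = 99%


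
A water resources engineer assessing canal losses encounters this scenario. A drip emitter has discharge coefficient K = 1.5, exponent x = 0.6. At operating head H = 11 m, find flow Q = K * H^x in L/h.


Q = K * H^x
  = 1.5 * 11^0.6
  = 1.5 * 4.2154
  = 6.32 L/h


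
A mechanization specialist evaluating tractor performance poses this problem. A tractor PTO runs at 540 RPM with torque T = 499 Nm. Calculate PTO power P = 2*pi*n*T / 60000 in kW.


P = 2*pi*n*T / 60000
  = 2*pi * 540 * 499 / 60000
  = 1693067.11 / 60000
  = 28.22 kW


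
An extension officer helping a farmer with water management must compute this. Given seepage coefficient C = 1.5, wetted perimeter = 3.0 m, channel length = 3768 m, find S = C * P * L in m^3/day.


S = C * P * L
  = 1.5 * 3.0 * 3768
  = 16956 m^3/day


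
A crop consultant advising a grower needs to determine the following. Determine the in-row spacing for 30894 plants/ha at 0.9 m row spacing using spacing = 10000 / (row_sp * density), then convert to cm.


spacing = 10000 / (row_sp * density)
        = 10000 / (0.9 * 30894)
        = 10000 / 27804.60
        = 0.35965 m = 35.97 cm


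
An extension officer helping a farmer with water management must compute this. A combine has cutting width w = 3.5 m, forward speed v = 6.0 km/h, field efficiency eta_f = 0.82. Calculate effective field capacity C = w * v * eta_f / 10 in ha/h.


C = w * v * eta_f / 10
  = 3.5 * 6.0 * 0.82 / 10
  = 17.22 / 10
  = 1.72 ha/h


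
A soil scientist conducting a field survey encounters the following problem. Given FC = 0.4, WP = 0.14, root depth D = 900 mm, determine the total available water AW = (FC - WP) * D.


AW = (FC - WP) * D
   = (0.4 - 0.14) * 900
   = 0.26 * 900
   = 234 mm


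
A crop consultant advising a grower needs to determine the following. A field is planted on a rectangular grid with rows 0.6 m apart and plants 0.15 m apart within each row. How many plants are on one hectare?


D = 10000 / (row_sp * plant_sp)
  = 10000 / (0.6 * 0.15)
  = 10000 / 0.0900
  = 111111.11 plants/ha


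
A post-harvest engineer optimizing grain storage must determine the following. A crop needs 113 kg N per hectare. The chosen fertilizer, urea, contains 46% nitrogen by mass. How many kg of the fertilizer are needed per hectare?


Rate = N_required / (N_content / 100)
     = 113 / (46 / 100)
     = 113 / 0.46
     = 245.65 kg/ha


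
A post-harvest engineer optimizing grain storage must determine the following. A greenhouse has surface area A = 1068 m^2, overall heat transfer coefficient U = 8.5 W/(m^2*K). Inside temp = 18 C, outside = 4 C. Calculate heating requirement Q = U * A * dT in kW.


dT = 18 - (4) = 14 K
Q = U * A * dT
  = 8.5 * 1068 * 14
  = 127092 W = 127.09 kW


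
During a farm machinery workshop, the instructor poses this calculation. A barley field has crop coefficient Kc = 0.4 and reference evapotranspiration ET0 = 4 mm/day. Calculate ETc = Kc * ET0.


ETc = Kc * ET0
    = 0.4 * 4
    = 1.60 mm/day


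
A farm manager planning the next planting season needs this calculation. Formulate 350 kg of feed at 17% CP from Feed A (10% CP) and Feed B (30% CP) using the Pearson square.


parts_A = CP_b - target = 30 - 17 = 13
parts_B = target - CP_a = 17 - 10 = 7
total_parts = 13 + 7 = 20
Feed A = 350 * 13 / 20 = 227.50 kg
Feed B = 350 * 7 / 20 = 122.50 kg

227.50 kg


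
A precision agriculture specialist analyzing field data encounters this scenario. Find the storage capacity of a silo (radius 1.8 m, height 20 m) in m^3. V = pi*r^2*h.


V = pi * r^2 * h
  = pi * 1.8^2 * 20
  = pi * 3.24 * 20
  = 203.58 m^3


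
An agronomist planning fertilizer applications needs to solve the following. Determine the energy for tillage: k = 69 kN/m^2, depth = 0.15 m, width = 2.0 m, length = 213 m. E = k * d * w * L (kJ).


E = k * d * w * L
  = 69 * 0.15 * 2.0 * 213
  = 4409.10 kJ


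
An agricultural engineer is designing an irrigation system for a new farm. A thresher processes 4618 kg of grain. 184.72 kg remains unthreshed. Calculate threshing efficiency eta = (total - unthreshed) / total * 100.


eta = (total - unthreshed) / total * 100
    = (4618 - 184.72) / 4618 * 100
    = 4433.28 / 4618 * 100
    = 96%


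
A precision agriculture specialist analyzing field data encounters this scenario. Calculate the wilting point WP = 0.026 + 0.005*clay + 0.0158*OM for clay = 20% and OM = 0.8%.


WP = 0.026 + 0.005*20 + 0.0158*0.8
   = 0.026 + 0.1000 + 0.0126
   = 0.1386


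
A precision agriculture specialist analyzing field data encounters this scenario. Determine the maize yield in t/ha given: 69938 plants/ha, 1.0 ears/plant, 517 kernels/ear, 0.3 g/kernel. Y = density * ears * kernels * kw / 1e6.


Y = density * ears * kernels * kw
  = 69938 * 1.0 * 517 * 0.3 g/ha
  = 10847383.80 g/ha
  = 10847.38 kg/ha = 10.85 t/ha


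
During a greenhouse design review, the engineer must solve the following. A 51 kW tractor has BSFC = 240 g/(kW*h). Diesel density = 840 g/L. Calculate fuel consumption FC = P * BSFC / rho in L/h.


FC = P * BSFC / rho_fuel
   = 51 * 240 / 840
   = 12240 / 840
   = 14.57 L/h


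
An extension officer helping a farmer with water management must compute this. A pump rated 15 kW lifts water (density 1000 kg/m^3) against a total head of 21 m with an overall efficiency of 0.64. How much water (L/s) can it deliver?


Q = (P * 1000 * eta) / (rho * g * H)
  = (15 * 1000 * 0.64) / (1000 * 9.81 * 21)
  = 9600 / 206010
  = 0.04660 m^3/s = 46.60 L/s


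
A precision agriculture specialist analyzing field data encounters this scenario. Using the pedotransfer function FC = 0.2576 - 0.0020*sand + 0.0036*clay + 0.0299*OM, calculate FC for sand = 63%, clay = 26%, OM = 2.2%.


FC = 0.2576 - 0.0020*63 + 0.0036*26 + 0.0299*2.2
   = 0.2576 - 0.1260 + 0.0936 + 0.0658
   = 0.2910


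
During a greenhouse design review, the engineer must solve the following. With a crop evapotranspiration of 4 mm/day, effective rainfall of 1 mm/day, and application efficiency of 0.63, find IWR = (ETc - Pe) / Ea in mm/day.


IWR = (ETc - Pe) / Ea
    = (4 - 1) / 0.63
    = 3 / 0.63
    = 4.76 mm/day


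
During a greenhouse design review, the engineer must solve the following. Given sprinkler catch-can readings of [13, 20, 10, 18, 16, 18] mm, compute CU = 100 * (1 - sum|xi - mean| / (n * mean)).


xbar = 95 / 6 = 15.833
sum|xi - xbar| = 17.333
CU = 100 * (1 - 17.333 / (6 * 15.833))
   = 100 * (1 - 0.1825)
   = 81.75%


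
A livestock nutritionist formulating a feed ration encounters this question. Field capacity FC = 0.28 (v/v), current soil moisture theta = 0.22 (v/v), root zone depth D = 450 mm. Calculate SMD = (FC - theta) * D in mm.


SMD = (FC - theta) * D
    = (0.28 - 0.22) * 450
    = 0.060 * 450
    = 27 mm


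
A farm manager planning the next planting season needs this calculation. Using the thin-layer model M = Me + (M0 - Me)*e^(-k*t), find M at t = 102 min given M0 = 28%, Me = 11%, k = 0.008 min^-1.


M = Me + (M0 - Me) * e^(-k*t)
  = 11 + (28 - 11) * e^(-0.008*102)
  = 11 + 17 * e^(-0.816)
  = 11 + 17 * 0.44220
  = 11 + 7.5173
  = 18.52%


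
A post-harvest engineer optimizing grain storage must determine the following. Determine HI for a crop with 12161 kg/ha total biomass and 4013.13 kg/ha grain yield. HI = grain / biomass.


HI = grain_yield / biomass
   = 4013.13 / 12161
   = 0.33


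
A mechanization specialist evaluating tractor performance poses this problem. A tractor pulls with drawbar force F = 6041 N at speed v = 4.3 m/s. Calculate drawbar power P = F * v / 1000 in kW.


P = F * v / 1000
  = 6041 * 4.3 / 1000
  = 25976.30 / 1000
  = 25.98 kW


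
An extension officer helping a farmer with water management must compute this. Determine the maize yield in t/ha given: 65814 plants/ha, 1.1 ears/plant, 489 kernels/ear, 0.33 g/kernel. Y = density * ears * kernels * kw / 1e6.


Y = density * ears * kernels * kw
  = 65814 * 1.1 * 489 * 0.33 g/ha
  = 11682445.70 g/ha
  = 11682.45 kg/ha = 11.68 t/ha


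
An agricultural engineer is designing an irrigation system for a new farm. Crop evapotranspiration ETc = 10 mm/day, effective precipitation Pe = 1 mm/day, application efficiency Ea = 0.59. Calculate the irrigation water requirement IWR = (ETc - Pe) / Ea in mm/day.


IWR = (ETc - Pe) / Ea
    = (10 - 1) / 0.59
    = 9 / 0.59
    = 15.25 mm/day


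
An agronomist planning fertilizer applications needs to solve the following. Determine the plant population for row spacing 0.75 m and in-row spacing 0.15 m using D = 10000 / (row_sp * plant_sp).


D = 10000 / (row_sp * plant_sp)
  = 10000 / (0.75 * 0.15)
  = 10000 / 0.1125
  = 88888.89 plants/ha
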